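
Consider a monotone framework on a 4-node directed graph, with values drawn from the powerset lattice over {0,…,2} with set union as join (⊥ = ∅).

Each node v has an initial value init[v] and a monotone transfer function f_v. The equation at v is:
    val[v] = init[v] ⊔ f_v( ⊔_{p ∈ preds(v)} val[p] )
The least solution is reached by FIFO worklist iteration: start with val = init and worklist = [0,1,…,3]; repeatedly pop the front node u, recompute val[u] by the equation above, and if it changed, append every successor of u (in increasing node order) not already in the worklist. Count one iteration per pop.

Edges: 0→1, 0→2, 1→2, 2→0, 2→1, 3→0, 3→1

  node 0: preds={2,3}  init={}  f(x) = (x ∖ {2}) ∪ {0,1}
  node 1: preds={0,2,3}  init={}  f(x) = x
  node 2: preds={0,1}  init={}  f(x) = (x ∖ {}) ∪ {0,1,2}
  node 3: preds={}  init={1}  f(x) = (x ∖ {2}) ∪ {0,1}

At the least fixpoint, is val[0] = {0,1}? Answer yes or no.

Iteration log — 7 steps:
  step 1. node 0  ⊔preds={1}  new={0,1}  old={}  +wl: 
  step 2. node 1  ⊔preds={0,1}  new={0,1}  old={}  +wl: 
  step 3. node 2  ⊔preds={0,1}  new={0,1,2}  old={}  +wl: 0,1
  step 4. node 3  ⊔preds={}  new={0,1}  old={1}  +wl: 
  step 5. node 0  ⊔preds={0,1,2}  new={0,1}  stable
  step 6. node 1  ⊔preds={0,1,2}  new={0,1,2}  old={0,1}  +wl: 2
  step 7. node 2  ⊔preds={0,1,2}  new={0,1,2}  stable

Least fixpoint reached:
  node 0: {0,1}
  node 1: {0,1,2}
  node 2: {0,1,2}
  node 3: {0,1}

yes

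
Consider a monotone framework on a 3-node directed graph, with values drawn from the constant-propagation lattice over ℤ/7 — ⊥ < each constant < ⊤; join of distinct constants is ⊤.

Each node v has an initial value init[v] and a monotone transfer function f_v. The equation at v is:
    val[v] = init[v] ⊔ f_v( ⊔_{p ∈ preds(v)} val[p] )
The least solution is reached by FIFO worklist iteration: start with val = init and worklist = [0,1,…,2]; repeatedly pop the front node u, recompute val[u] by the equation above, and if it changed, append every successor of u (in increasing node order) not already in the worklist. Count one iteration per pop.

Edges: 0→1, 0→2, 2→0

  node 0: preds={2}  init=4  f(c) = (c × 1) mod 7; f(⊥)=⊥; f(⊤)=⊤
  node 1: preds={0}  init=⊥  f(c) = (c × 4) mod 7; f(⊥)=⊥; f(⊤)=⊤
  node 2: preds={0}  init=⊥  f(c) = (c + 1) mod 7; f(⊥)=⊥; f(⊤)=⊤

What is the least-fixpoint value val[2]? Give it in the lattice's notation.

Worklist (7 pops):
  #1 pop 0: in=⊥ → 4 (no change)
  #2 pop 1: in=4 → 2 (was ⊥); enqueue []
  #3 pop 2: in=4 → 5 (was ⊥); enqueue [0]
  #4 pop 0: in=5 → ⊤ (was 4); enqueue [1,2]
  #5 pop 1: in=⊤ → ⊤ (was 2); enqueue []
  #6 pop 2: in=⊤ → ⊤ (was 5); enqueue [0]
  #7 pop 0: in=⊤ → ⊤ (no change)

Fixpoint:
  val[0] = ⊤
  val[1] = ⊤
  val[2] = ⊤

⊤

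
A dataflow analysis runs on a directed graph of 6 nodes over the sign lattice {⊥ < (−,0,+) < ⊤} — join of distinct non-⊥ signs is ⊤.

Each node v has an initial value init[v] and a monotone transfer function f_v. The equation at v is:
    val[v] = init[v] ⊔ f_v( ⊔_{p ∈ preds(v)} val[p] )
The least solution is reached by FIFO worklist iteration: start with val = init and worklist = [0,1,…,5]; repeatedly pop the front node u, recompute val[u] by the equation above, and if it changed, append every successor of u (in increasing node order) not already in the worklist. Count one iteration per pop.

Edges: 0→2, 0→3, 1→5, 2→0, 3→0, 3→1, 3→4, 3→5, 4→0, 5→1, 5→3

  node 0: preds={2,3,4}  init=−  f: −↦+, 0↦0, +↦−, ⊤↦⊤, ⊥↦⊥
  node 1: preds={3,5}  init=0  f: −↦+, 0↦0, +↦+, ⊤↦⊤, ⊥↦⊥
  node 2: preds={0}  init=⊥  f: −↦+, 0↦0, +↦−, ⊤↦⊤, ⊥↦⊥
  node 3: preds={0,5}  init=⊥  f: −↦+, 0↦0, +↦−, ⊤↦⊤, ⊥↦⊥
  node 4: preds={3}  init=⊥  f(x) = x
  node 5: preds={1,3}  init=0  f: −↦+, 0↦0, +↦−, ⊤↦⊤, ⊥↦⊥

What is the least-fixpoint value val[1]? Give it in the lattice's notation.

⊤

Trace (12 dequeues):
  [1] u=0 | in ⊥ | out − | ==
  [2] u=1 | in 0 | out 0 | ==
  [3] u=2 | in − | out + | prev ⊥ | push {0}
  [4] u=3 | in ⊤ | out ⊤ | prev ⊥ | push {1}
  [5] u=4 | in ⊤ | out ⊤ | prev ⊥ | push {}
  [6] u=5 | in ⊤ | out ⊤ | prev 0 | push {3}
  [7] u=0 | in ⊤ | out ⊤ | prev − | push {2}
  [8] u=1 | in ⊤ | out ⊤ | prev 0 | push {5}
  [9] u=3 | in ⊤ | out ⊤ | ==
  [10] u=2 | in ⊤ | out ⊤ | prev + | push {0}
  [11] u=5 | in ⊤ | out ⊤ | ==
  [12] u=0 | in ⊤ | out ⊤ | ==

Converged values:
  [0] ⊤
  [1] ⊤
  [2] ⊤
  [3] ⊤
  [4] ⊤
  [5] ⊤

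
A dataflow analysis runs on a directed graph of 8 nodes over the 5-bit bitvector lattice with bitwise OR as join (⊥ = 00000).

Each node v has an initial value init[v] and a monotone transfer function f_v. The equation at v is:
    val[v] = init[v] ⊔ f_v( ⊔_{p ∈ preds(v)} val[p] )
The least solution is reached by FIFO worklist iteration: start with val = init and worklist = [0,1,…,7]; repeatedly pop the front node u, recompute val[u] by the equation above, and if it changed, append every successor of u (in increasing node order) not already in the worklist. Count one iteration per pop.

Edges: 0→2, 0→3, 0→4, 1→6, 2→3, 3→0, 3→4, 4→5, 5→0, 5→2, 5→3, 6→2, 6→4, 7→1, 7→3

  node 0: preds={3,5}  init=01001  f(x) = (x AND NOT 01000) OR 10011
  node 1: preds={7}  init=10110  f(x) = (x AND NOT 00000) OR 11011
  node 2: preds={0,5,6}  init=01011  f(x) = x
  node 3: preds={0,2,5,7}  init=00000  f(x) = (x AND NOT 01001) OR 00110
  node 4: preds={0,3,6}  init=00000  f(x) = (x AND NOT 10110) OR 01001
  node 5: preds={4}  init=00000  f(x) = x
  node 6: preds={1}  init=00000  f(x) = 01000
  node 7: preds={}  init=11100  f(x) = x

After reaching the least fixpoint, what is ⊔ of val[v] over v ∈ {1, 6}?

11111

Iteration log — 12 steps:
  step 1. node 0  ⊔preds=00000  new=11011  old=01001  +wl: 
  step 2. node 1  ⊔preds=11100  new=11111  old=10110  +wl: 
  step 3. node 2  ⊔preds=11011  new=11011  old=01011  +wl: 
  step 4. node 3  ⊔preds=11111  new=10110  old=00000  +wl: 0
  step 5. node 4  ⊔preds=11111  new=01001  old=00000  +wl: 
  step 6. node 5  ⊔preds=01001  new=01001  old=00000  +wl: 2,3
  step 7. node 6  ⊔preds=11111  new=01000  old=00000  +wl: 4
  step 8. node 7  ⊔preds=00000  new=11100  stable
  step 9. node 0  ⊔preds=11111  new=11111  old=11011  +wl: 
  step 10. node 2  ⊔preds=11111  new=11111  old=11011  +wl: 
  step 11. node 3  ⊔preds=11111  new=10110  stable
  step 12. node 4  ⊔preds=11111  new=01001  stable

Least fixpoint reached:
  node 0: 11111
  node 1: 11111
  node 2: 11111
  node 3: 10110
  node 4: 01001
  node 5: 01001
  node 6: 01000
  node 7: 11100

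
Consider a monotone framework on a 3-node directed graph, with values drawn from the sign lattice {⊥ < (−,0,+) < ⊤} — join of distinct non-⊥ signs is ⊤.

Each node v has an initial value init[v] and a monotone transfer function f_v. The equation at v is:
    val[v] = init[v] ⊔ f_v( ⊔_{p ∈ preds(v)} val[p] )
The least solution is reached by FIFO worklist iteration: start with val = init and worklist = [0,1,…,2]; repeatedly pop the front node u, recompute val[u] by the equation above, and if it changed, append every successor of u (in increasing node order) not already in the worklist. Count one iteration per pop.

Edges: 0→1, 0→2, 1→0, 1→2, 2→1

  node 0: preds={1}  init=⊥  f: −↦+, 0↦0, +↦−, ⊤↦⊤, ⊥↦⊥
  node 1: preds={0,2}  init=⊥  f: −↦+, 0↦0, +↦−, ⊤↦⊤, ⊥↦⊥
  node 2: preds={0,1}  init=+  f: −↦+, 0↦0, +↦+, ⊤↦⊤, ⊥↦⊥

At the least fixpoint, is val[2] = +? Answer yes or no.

Iteration log — 10 steps:
  step 1. node 0  ⊔preds=⊥  new=⊥  stable
  step 2. node 1  ⊔preds=+  new=−  old=⊥  +wl: 0
  step 3. node 2  ⊔preds=−  new=+  stable
  step 4. node 0  ⊔preds=−  new=+  old=⊥  +wl: 1,2
  step 5. node 1  ⊔preds=+  new=−  stable
  step 6. node 2  ⊔preds=⊤  new=⊤  old=+  +wl: 1
  step 7. node 1  ⊔preds=⊤  new=⊤  old=−  +wl: 0,2
  step 8. node 0  ⊔preds=⊤  new=⊤  old=+  +wl: 1
  step 9. node 2  ⊔preds=⊤  new=⊤  stable
  step 10. node 1  ⊔preds=⊤  new=⊤  stable

Least fixpoint reached:
  node 0: ⊤
  node 1: ⊤
  node 2: ⊤

no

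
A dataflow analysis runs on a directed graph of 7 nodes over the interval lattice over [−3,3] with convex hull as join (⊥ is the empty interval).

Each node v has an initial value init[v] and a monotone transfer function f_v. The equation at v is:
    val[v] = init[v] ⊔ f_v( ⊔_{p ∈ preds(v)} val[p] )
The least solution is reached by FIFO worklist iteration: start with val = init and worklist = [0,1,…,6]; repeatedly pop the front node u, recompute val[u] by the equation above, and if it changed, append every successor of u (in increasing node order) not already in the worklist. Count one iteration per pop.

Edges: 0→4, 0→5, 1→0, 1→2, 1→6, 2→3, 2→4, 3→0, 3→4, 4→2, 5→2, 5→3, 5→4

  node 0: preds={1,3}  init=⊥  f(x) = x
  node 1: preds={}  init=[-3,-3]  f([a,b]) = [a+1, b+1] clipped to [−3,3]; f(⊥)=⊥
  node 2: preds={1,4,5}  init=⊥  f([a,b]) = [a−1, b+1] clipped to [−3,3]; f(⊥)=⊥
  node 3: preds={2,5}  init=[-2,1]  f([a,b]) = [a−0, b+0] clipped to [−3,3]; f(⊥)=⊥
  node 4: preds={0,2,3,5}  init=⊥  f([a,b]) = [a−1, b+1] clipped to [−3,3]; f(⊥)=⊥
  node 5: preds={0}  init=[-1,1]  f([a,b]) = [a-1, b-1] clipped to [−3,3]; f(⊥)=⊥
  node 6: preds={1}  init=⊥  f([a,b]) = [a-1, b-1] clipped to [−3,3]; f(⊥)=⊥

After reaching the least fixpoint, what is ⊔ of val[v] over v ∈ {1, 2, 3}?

Iteration log — 18 steps:
  step 1. node 0  ⊔preds=[-3,1]  new=[-3,1]  old=⊥  +wl: 
  step 2. node 1  ⊔preds=⊥  new=[-3,-3]  stable
  step 3. node 2  ⊔preds=[-3,1]  new=[-3,2]  old=⊥  +wl: 
  step 4. node 3  ⊔preds=[-3,2]  new=[-3,2]  old=[-2,1]  +wl: 0
  step 5. node 4  ⊔preds=[-3,2]  new=[-3,3]  old=⊥  +wl: 2
  step 6. node 5  ⊔preds=[-3,1]  new=[-3,1]  old=[-1,1]  +wl: 3,4
  step 7. node 6  ⊔preds=[-3,-3]  new=[-3,-3]  old=⊥  +wl: 
  step 8. node 0  ⊔preds=[-3,2]  new=[-3,2]  old=[-3,1]  +wl: 5
  step 9. node 2  ⊔preds=[-3,3]  new=[-3,3]  old=[-3,2]  +wl: 
  step 10. node 3  ⊔preds=[-3,3]  new=[-3,3]  old=[-3,2]  +wl: 0
  step 11. node 4  ⊔preds=[-3,3]  new=[-3,3]  stable
  step 12. node 5  ⊔preds=[-3,2]  new=[-3,1]  stable
  step 13. node 0  ⊔preds=[-3,3]  new=[-3,3]  old=[-3,2]  +wl: 4,5
  step 14. node 4  ⊔preds=[-3,3]  new=[-3,3]  stable
  step 15. node 5  ⊔preds=[-3,3]  new=[-3,2]  old=[-3,1]  +wl: 2,3,4
  step 16. node 2  ⊔preds=[-3,3]  new=[-3,3]  stable
  step 17. node 3  ⊔preds=[-3,3]  new=[-3,3]  stable
  step 18. node 4  ⊔preds=[-3,3]  new=[-3,3]  stable

Least fixpoint reached:
  node 0: [-3,3]
  node 1: [-3,-3]
  node 2: [-3,3]
  node 3: [-3,3]
  node 4: [-3,3]
  node 5: [-3,2]
  node 6: [-3,-3]

[-3,3]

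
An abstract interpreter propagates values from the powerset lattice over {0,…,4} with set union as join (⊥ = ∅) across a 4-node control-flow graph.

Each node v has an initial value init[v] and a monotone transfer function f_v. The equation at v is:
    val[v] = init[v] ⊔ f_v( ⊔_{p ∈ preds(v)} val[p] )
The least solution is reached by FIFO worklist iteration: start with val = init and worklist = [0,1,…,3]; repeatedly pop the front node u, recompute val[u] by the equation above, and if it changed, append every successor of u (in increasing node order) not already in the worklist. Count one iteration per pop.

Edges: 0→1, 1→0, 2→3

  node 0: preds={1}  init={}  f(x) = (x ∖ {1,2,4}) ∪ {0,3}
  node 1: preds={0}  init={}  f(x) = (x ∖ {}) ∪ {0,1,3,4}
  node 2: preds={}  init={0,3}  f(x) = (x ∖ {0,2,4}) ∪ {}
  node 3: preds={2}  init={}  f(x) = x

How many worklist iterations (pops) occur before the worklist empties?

Worklist (5 pops):
  #1 pop 0: in={} → {0,3} (was {}); enqueue []
  #2 pop 1: in={0,3} → {0,1,3,4} (was {}); enqueue [0]
  #3 pop 2: in={} → {0,3} (no change)
  #4 pop 3: in={0,3} → {0,3} (was {}); enqueue []
  #5 pop 0: in={0,1,3,4} → {0,3} (no change)

Fixpoint:
  val[0] = {0,3}
  val[1] = {0,1,3,4}
  val[2] = {0,3}
  val[3] = {0,3}

5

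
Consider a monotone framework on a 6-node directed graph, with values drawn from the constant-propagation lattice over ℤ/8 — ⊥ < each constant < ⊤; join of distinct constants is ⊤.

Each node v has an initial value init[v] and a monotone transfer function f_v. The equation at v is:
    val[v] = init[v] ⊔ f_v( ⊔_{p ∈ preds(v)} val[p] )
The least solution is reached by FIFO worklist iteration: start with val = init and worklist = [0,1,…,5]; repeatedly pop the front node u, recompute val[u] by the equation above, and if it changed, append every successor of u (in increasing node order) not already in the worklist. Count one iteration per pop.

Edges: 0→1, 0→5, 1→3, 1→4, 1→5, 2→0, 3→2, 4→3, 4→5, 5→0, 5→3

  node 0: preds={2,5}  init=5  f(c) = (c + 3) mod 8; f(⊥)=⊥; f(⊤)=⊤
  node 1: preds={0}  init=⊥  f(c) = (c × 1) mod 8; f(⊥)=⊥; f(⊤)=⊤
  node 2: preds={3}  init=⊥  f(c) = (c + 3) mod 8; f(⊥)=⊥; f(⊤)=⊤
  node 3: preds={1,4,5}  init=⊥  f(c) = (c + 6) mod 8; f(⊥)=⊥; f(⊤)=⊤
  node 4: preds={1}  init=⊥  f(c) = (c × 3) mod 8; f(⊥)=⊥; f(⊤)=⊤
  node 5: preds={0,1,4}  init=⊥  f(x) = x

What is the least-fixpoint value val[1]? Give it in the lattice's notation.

Worklist (17 pops):
  #1 pop 0: in=⊥ → 5 (no change)
  #2 pop 1: in=5 → 5 (was ⊥); enqueue []
  #3 pop 2: in=⊥ → ⊥ (no change)
  #4 pop 3: in=5 → 3 (was ⊥); enqueue [2]
  #5 pop 4: in=5 → 7 (was ⊥); enqueue [3]
  #6 pop 5: in=⊤ → ⊤ (was ⊥); enqueue [0]
  #7 pop 2: in=3 → 6 (was ⊥); enqueue []
  #8 pop 3: in=⊤ → ⊤ (was 3); enqueue [2]
  #9 pop 0: in=⊤ → ⊤ (was 5); enqueue [1,5]
  #10 pop 2: in=⊤ → ⊤ (was 6); enqueue [0]
  #11 pop 1: in=⊤ → ⊤ (was 5); enqueue [3,4]
  #12 pop 5: in=⊤ → ⊤ (no change)
  #13 pop 0: in=⊤ → ⊤ (no change)
  #14 pop 3: in=⊤ → ⊤ (no change)
  #15 pop 4: in=⊤ → ⊤ (was 7); enqueue [3,5]
  #16 pop 3: in=⊤ → ⊤ (no change)
  #17 pop 5: in=⊤ → ⊤ (no change)

Fixpoint:
  val[0] = ⊤
  val[1] = ⊤
  val[2] = ⊤
  val[3] = ⊤
  val[4] = ⊤
  val[5] = ⊤

⊤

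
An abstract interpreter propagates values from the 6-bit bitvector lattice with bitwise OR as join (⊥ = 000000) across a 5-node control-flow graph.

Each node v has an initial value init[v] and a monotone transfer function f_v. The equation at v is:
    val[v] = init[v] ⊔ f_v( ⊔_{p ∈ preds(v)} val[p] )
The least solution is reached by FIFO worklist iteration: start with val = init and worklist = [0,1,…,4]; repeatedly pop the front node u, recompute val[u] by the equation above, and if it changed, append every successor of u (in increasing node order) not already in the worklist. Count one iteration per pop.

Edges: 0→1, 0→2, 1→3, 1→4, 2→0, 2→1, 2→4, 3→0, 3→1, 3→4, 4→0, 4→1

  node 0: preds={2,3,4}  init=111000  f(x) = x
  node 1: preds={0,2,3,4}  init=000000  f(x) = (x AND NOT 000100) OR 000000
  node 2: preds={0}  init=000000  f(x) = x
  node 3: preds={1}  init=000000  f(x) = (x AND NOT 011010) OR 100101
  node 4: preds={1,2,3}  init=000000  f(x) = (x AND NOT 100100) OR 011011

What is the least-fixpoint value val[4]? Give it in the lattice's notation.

Worklist (12 pops):
  #1 pop 0: in=000000 → 111000 (no change)
  #2 pop 1: in=111000 → 111000 (was 000000); enqueue []
  #3 pop 2: in=111000 → 111000 (was 000000); enqueue [0,1]
  #4 pop 3: in=111000 → 100101 (was 000000); enqueue []
  #5 pop 4: in=111101 → 011011 (was 000000); enqueue []
  #6 pop 0: in=111111 → 111111 (was 111000); enqueue [2]
  #7 pop 1: in=111111 → 111011 (was 111000); enqueue [3,4]
  #8 pop 2: in=111111 → 111111 (was 111000); enqueue [0,1]
  #9 pop 3: in=111011 → 100101 (no change)
  #10 pop 4: in=111111 → 011011 (no change)
  #11 pop 0: in=111111 → 111111 (no change)
  #12 pop 1: in=111111 → 111011 (no change)

Fixpoint:
  val[0] = 111111
  val[1] = 111011
  val[2] = 111111
  val[3] = 100101
  val[4] = 011011

011011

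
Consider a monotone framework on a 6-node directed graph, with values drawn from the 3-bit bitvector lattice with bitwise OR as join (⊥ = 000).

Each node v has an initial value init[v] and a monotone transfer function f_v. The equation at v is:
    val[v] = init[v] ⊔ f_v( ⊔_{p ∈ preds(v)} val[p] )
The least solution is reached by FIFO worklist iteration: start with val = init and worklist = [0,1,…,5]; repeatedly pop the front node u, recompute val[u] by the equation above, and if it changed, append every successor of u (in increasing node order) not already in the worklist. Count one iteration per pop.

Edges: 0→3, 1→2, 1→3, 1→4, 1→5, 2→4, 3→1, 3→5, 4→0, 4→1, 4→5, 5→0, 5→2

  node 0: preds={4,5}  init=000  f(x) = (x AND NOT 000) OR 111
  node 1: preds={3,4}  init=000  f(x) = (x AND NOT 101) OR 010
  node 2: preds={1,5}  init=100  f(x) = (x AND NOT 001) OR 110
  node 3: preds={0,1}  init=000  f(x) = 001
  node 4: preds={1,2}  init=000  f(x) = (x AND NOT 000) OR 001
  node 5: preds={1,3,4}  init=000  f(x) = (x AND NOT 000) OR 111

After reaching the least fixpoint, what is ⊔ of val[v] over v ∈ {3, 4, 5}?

111

Trace (9 dequeues):
  [1] u=0 | in 000 | out 111 | prev 000 | push {}
  [2] u=1 | in 000 | out 010 | prev 000 | push {}
  [3] u=2 | in 010 | out 110 | prev 100 | push {}
  [4] u=3 | in 111 | out 001 | prev 000 | push {1}
  [5] u=4 | in 110 | out 111 | prev 000 | push {0}
  [6] u=5 | in 111 | out 111 | prev 000 | push {2}
  [7] u=1 | in 111 | out 010 | ==
  [8] u=0 | in 111 | out 111 | ==
  [9] u=2 | in 111 | out 110 | ==

Converged values:
  [0] 111
  [1] 010
  [2] 110
  [3] 001
  [4] 111
  [5] 111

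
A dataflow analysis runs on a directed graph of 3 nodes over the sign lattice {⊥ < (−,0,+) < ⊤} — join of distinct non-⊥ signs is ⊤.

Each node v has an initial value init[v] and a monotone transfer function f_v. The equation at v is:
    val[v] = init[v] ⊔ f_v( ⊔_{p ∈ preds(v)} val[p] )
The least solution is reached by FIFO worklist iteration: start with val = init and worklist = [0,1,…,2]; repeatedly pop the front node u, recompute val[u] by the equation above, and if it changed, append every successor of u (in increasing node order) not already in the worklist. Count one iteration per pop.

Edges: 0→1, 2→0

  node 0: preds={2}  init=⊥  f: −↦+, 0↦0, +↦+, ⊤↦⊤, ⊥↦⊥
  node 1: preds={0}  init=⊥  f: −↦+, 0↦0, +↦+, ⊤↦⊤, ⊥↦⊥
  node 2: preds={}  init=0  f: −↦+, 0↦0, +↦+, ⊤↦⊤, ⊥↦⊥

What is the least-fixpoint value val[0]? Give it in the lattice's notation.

0

Trace (3 dequeues):
  [1] u=0 | in 0 | out 0 | prev ⊥ | push {}
  [2] u=1 | in 0 | out 0 | prev ⊥ | push {}
  [3] u=2 | in ⊥ | out 0 | ==

Converged values:
  [0] 0
  [1] 0
  [2] 0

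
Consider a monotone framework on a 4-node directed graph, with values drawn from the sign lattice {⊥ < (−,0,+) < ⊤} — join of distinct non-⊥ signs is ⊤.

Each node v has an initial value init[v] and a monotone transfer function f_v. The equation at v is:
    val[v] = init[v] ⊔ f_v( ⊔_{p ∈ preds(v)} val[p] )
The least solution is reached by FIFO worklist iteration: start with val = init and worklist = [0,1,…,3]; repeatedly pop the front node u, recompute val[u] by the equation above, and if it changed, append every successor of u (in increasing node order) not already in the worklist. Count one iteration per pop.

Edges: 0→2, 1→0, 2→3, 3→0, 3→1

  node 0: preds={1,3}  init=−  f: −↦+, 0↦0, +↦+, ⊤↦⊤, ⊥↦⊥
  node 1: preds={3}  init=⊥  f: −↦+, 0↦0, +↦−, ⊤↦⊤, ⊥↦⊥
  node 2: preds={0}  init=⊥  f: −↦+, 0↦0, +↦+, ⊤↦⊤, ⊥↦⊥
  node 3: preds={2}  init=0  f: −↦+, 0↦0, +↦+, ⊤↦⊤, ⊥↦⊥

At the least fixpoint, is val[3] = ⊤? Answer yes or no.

Iteration log — 7 steps:
  step 1. node 0  ⊔preds=0  new=⊤  old=−  +wl: 
  step 2. node 1  ⊔preds=0  new=0  old=⊥  +wl: 0
  step 3. node 2  ⊔preds=⊤  new=⊤  old=⊥  +wl: 
  step 4. node 3  ⊔preds=⊤  new=⊤  old=0  +wl: 1
  step 5. node 0  ⊔preds=⊤  new=⊤  stable
  step 6. node 1  ⊔preds=⊤  new=⊤  old=0  +wl: 0
  step 7. node 0  ⊔preds=⊤  new=⊤  stable

Least fixpoint reached:
  node 0: ⊤
  node 1: ⊤
  node 2: ⊤
  node 3: ⊤

yes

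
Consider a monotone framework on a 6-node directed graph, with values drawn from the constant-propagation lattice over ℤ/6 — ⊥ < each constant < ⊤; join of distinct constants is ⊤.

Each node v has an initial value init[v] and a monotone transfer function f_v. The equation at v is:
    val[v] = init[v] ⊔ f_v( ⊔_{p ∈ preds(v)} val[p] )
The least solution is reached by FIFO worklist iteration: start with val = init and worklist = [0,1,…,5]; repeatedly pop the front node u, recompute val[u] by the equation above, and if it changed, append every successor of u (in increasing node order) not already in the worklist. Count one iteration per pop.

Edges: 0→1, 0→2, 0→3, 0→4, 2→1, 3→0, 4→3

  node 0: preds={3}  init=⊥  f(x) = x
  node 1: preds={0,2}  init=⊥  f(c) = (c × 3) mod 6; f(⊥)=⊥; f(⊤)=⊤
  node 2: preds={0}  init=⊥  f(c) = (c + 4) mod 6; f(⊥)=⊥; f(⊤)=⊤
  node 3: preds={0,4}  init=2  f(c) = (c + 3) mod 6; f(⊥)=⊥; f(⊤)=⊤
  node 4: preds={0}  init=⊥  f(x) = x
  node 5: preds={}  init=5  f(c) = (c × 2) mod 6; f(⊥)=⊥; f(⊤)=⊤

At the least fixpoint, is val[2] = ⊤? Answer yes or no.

yes

Worklist (14 pops):
  #1 pop 0: in=2 → 2 (was ⊥); enqueue []
  #2 pop 1: in=2 → 0 (was ⊥); enqueue []
  #3 pop 2: in=2 → 0 (was ⊥); enqueue [1]
  #4 pop 3: in=2 → ⊤ (was 2); enqueue [0]
  #5 pop 4: in=2 → 2 (was ⊥); enqueue [3]
  #6 pop 5: in=⊥ → 5 (no change)
  #7 pop 1: in=⊤ → ⊤ (was 0); enqueue []
  #8 pop 0: in=⊤ → ⊤ (was 2); enqueue [1,2,4]
  #9 pop 3: in=⊤ → ⊤ (no change)
  #10 pop 1: in=⊤ → ⊤ (no change)
  #11 pop 2: in=⊤ → ⊤ (was 0); enqueue [1]
  #12 pop 4: in=⊤ → ⊤ (was 2); enqueue [3]
  #13 pop 1: in=⊤ → ⊤ (no change)
  #14 pop 3: in=⊤ → ⊤ (no change)

Fixpoint:
  val[0] = ⊤
  val[1] = ⊤
  val[2] = ⊤
  val[3] = ⊤
  val[4] = ⊤
  val[5] = 5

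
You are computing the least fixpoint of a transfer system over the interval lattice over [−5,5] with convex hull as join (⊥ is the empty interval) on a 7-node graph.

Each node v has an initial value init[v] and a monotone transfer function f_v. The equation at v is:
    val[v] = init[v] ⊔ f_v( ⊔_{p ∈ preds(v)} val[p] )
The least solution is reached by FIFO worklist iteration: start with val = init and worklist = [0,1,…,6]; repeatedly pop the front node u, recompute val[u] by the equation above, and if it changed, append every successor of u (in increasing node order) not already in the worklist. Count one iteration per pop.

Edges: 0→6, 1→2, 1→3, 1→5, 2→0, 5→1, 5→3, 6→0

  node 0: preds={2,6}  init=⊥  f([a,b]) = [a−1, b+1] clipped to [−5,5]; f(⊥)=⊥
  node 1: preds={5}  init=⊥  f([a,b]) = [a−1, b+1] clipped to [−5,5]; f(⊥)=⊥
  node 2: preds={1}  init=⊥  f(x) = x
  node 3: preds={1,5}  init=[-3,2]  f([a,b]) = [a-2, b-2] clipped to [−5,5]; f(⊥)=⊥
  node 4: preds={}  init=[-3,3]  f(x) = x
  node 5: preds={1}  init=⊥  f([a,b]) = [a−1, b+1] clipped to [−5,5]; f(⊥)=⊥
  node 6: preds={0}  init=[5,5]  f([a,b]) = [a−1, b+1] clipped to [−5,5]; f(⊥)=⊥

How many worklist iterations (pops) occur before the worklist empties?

17

Iteration log — 17 steps:
  step 1. node 0  ⊔preds=[5,5]  new=[4,5]  old=⊥  +wl: 
  step 2. node 1  ⊔preds=⊥  new=⊥  stable
  step 3. node 2  ⊔preds=⊥  new=⊥  stable
  step 4. node 3  ⊔preds=⊥  new=[-3,2]  stable
  step 5. node 4  ⊔preds=⊥  new=[-3,3]  stable
  step 6. node 5  ⊔preds=⊥  new=⊥  stable
  step 7. node 6  ⊔preds=[4,5]  new=[3,5]  old=[5,5]  +wl: 0
  step 8. node 0  ⊔preds=[3,5]  new=[2,5]  old=[4,5]  +wl: 6
  step 9. node 6  ⊔preds=[2,5]  new=[1,5]  old=[3,5]  +wl: 0
  step 10. node 0  ⊔preds=[1,5]  new=[0,5]  old=[2,5]  +wl: 6
  step 11. node 6  ⊔preds=[0,5]  new=[-1,5]  old=[1,5]  +wl: 0
  step 12. node 0  ⊔preds=[-1,5]  new=[-2,5]  old=[0,5]  +wl: 6
  step 13. node 6  ⊔preds=[-2,5]  new=[-3,5]  old=[-1,5]  +wl: 0
  step 14. node 0  ⊔preds=[-3,5]  new=[-4,5]  old=[-2,5]  +wl: 6
  step 15. node 6  ⊔preds=[-4,5]  new=[-5,5]  old=[-3,5]  +wl: 0
  step 16. node 0  ⊔preds=[-5,5]  new=[-5,5]  old=[-4,5]  +wl: 6
  step 17. node 6  ⊔preds=[-5,5]  new=[-5,5]  stable

Least fixpoint reached:
  node 0: [-5,5]
  node 1: ⊥
  node 2: ⊥
  node 3: [-3,2]
  node 4: [-3,3]
  node 5: ⊥
  node 6: [-5,5]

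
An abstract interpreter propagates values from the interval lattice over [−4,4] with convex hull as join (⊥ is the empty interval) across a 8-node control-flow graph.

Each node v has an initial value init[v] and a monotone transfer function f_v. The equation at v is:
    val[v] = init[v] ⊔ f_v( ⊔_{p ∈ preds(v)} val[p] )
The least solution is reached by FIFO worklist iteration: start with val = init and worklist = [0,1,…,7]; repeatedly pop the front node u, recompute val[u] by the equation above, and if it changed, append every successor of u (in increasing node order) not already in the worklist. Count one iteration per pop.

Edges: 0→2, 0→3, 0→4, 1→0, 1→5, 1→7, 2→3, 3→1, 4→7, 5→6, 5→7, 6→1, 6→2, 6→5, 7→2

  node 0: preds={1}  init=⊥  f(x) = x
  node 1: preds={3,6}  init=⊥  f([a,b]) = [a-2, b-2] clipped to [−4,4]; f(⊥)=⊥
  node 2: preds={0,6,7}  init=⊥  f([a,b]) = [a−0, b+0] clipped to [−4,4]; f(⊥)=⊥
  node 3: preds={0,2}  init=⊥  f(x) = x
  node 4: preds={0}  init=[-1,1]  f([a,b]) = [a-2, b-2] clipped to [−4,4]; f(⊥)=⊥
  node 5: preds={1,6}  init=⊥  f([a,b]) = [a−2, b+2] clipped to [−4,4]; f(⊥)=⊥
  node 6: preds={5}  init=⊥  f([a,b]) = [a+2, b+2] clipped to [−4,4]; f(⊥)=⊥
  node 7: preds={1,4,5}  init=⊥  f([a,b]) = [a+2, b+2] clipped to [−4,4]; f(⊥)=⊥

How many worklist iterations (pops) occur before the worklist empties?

36

Trace (36 dequeues):
  [1] u=0 | in ⊥ | out ⊥ | ==
  [2] u=1 | in ⊥ | out ⊥ | ==
  [3] u=2 | in ⊥ | out ⊥ | ==
  [4] u=3 | in ⊥ | out ⊥ | ==
  [5] u=4 | in ⊥ | out [-1,1] | ==
  [6] u=5 | in ⊥ | out ⊥ | ==
  [7] u=6 | in ⊥ | out ⊥ | ==
  [8] u=7 | in [-1,1] | out [1,3] | prev ⊥ | push {2}
  [9] u=2 | in [1,3] | out [1,3] | prev ⊥ | push {3}
  [10] u=3 | in [1,3] | out [1,3] | prev ⊥ | push {1}
  [11] u=1 | in [1,3] | out [-1,1] | prev ⊥ | push {0,5,7}
  [12] u=0 | in [-1,1] | out [-1,1] | prev ⊥ | push {2,3,4}
  [13] u=5 | in [-1,1] | out [-3,3] | prev ⊥ | push {6}
  [14] u=7 | in [-3,3] | out [-1,4] | prev [1,3] | push {}
  [15] u=2 | in [-1,4] | out [-1,4] | prev [1,3] | push {}
  [16] u=3 | in [-1,4] | out [-1,4] | prev [1,3] | push {1}
  [17] u=4 | in [-1,1] | out [-3,1] | prev [-1,1] | push {7}
  [18] u=6 | in [-3,3] | out [-1,4] | prev ⊥ | push {2,5}
  [19] u=1 | in [-1,4] | out [-3,2] | prev [-1,1] | push {0}
  [20] u=7 | in [-3,3] | out [-1,4] | ==
  [21] u=2 | in [-1,4] | out [-1,4] | ==
  [22] u=5 | in [-3,4] | out [-4,4] | prev [-3,3] | push {6,7}
  [23] u=0 | in [-3,2] | out [-3,2] | prev [-1,1] | push {2,3,4}
  [24] u=6 | in [-4,4] | out [-2,4] | prev [-1,4] | push {1,5}
  [25] u=7 | in [-4,4] | out [-2,4] | prev [-1,4] | push {}
  [26] u=2 | in [-3,4] | out [-3,4] | prev [-1,4] | push {}
  [27] u=3 | in [-3,4] | out [-3,4] | prev [-1,4] | push {}
  [28] u=4 | in [-3,2] | out [-4,1] | prev [-3,1] | push {7}
  [29] u=1 | in [-3,4] | out [-4,2] | prev [-3,2] | push {0}
  [30] u=5 | in [-4,4] | out [-4,4] | ==
  [31] u=7 | in [-4,4] | out [-2,4] | ==
  [32] u=0 | in [-4,2] | out [-4,2] | prev [-3,2] | push {2,3,4}
  [33] u=2 | in [-4,4] | out [-4,4] | prev [-3,4] | push {}
  [34] u=3 | in [-4,4] | out [-4,4] | prev [-3,4] | push {1}
  [35] u=4 | in [-4,2] | out [-4,1] | ==
  [36] u=1 | in [-4,4] | out [-4,2] | ==

Converged values:
  [0] [-4,2]
  [1] [-4,2]
  [2] [-4,4]
  [3] [-4,4]
  [4] [-4,1]
  [5] [-4,4]
  [6] [-2,4]
  [7] [-2,4]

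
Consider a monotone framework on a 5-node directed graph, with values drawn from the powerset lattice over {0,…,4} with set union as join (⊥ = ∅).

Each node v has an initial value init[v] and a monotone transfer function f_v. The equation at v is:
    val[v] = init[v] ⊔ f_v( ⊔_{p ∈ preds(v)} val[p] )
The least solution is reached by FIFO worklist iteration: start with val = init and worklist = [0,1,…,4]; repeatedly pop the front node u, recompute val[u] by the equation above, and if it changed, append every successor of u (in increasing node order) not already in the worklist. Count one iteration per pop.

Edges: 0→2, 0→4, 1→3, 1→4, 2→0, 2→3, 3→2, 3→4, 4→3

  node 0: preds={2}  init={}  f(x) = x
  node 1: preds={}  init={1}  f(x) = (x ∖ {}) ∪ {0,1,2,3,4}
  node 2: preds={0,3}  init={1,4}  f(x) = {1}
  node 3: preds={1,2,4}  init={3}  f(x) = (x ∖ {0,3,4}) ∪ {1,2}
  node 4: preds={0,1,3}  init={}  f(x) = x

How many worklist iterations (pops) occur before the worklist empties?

Trace (7 dequeues):
  [1] u=0 | in {1,4} | out {1,4} | prev {} | push {}
  [2] u=1 | in {} | out {0,1,2,3,4} | prev {1} | push {}
  [3] u=2 | in {1,3,4} | out {1,4} | ==
  [4] u=3 | in {0,1,2,3,4} | out {1,2,3} | prev {3} | push {2}
  [5] u=4 | in {0,1,2,3,4} | out {0,1,2,3,4} | prev {} | push {3}
  [6] u=2 | in {1,2,3,4} | out {1,4} | ==
  [7] u=3 | in {0,1,2,3,4} | out {1,2,3} | ==

Converged values:
  [0] {1,4}
  [1] {0,1,2,3,4}
  [2] {1,4}
  [3] {1,2,3}
  [4] {0,1,2,3,4}

7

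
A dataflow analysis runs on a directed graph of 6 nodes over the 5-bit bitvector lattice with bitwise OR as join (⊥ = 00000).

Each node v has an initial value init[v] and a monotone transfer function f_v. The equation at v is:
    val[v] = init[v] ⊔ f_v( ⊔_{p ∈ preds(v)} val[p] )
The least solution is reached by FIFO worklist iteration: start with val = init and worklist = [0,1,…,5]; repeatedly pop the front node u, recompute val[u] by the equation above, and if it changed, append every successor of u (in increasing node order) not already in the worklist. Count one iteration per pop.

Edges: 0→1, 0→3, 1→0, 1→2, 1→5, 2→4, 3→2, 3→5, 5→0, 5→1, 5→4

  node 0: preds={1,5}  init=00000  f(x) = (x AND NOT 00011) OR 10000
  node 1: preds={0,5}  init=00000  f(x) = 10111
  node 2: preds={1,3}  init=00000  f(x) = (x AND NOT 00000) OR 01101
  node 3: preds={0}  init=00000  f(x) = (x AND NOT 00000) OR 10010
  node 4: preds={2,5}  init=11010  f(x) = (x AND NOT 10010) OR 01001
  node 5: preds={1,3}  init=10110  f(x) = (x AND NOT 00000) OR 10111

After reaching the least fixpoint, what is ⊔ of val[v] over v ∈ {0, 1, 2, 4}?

11111

Trace (10 dequeues):
  [1] u=0 | in 10110 | out 10100 | prev 00000 | push {}
  [2] u=1 | in 10110 | out 10111 | prev 00000 | push {0}
  [3] u=2 | in 10111 | out 11111 | prev 00000 | push {}
  [4] u=3 | in 10100 | out 10110 | prev 00000 | push {2}
  [5] u=4 | in 11111 | out 11111 | prev 11010 | push {}
  [6] u=5 | in 10111 | out 10111 | prev 10110 | push {1,4}
  [7] u=0 | in 10111 | out 10100 | ==
  [8] u=2 | in 10111 | out 11111 | ==
  [9] u=1 | in 10111 | out 10111 | ==
  [10] u=4 | in 11111 | out 11111 | ==

Converged values:
  [0] 10100
  [1] 10111
  [2] 11111
  [3] 10110
  [4] 11111
  [5] 10111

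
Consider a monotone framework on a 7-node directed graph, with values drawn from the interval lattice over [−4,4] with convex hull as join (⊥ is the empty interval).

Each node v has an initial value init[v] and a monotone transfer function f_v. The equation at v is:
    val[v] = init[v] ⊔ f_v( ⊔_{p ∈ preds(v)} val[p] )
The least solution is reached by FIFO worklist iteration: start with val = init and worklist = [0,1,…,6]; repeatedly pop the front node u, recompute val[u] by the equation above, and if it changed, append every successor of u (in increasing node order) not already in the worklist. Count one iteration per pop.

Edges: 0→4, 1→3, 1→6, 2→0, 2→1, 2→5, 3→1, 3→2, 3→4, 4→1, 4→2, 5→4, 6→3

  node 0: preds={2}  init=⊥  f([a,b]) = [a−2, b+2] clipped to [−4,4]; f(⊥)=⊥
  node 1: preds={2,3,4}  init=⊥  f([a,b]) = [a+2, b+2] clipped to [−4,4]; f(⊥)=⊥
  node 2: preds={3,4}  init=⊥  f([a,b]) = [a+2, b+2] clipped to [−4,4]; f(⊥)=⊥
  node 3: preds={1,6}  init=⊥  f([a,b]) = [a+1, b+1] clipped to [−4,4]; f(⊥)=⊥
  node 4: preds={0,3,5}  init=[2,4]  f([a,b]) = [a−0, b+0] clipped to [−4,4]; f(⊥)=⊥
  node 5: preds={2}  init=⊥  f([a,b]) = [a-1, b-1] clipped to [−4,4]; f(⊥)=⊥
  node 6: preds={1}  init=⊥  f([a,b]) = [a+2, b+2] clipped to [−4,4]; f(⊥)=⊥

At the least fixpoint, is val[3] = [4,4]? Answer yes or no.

Iteration log — 12 steps:
  step 1. node 0  ⊔preds=⊥  new=⊥  stable
  step 2. node 1  ⊔preds=[2,4]  new=[4,4]  old=⊥  +wl: 
  step 3. node 2  ⊔preds=[2,4]  new=[4,4]  old=⊥  +wl: 0,1
  step 4. node 3  ⊔preds=[4,4]  new=[4,4]  old=⊥  +wl: 2
  step 5. node 4  ⊔preds=[4,4]  new=[2,4]  stable
  step 6. node 5  ⊔preds=[4,4]  new=[3,3]  old=⊥  +wl: 4
  step 7. node 6  ⊔preds=[4,4]  new=[4,4]  old=⊥  +wl: 3
  step 8. node 0  ⊔preds=[4,4]  new=[2,4]  old=⊥  +wl: 
  step 9. node 1  ⊔preds=[2,4]  new=[4,4]  stable
  step 10. node 2  ⊔preds=[2,4]  new=[4,4]  stable
  step 11. node 4  ⊔preds=[2,4]  new=[2,4]  stable
  step 12. node 3  ⊔preds=[4,4]  new=[4,4]  stable

Least fixpoint reached:
  node 0: [2,4]
  node 1: [4,4]
  node 2: [4,4]
  node 3: [4,4]
  node 4: [2,4]
  node 5: [3,3]
  node 6: [4,4]

yes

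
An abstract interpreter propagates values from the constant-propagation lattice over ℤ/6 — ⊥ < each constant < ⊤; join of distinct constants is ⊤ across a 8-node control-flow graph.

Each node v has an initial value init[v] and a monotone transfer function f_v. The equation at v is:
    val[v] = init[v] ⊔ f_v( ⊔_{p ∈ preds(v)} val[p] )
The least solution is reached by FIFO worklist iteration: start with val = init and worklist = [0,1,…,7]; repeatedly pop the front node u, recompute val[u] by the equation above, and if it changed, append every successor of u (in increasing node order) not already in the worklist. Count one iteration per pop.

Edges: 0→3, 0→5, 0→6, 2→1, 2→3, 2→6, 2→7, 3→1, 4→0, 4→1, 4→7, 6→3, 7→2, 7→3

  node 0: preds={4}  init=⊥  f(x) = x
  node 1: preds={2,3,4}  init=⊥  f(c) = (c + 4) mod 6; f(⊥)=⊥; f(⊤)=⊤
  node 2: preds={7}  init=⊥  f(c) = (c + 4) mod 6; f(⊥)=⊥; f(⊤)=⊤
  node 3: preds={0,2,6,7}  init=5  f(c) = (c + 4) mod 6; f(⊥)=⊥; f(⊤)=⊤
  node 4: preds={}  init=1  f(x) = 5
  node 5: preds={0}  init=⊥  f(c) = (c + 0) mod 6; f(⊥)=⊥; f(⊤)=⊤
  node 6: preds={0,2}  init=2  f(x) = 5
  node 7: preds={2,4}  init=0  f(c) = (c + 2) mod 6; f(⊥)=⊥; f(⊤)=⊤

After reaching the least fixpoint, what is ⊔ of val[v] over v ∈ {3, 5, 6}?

⊤

Iteration log — 17 steps:
  step 1. node 0  ⊔preds=1  new=1  old=⊥  +wl: 
  step 2. node 1  ⊔preds=⊤  new=⊤  old=⊥  +wl: 
  step 3. node 2  ⊔preds=0  new=4  old=⊥  +wl: 1
  step 4. node 3  ⊔preds=⊤  new=⊤  old=5  +wl: 
  step 5. node 4  ⊔preds=⊥  new=⊤  old=1  +wl: 0
  step 6. node 5  ⊔preds=1  new=1  old=⊥  +wl: 
  step 7. node 6  ⊔preds=⊤  new=⊤  old=2  +wl: 3
  step 8. node 7  ⊔preds=⊤  new=⊤  old=0  +wl: 2
  step 9. node 1  ⊔preds=⊤  new=⊤  stable
  step 10. node 0  ⊔preds=⊤  new=⊤  old=1  +wl: 5,6
  step 11. node 3  ⊔preds=⊤  new=⊤  stable
  step 12. node 2  ⊔preds=⊤  new=⊤  old=4  +wl: 1,3,7
  step 13. node 5  ⊔preds=⊤  new=⊤  old=1  +wl: 
  step 14. node 6  ⊔preds=⊤  new=⊤  stable
  step 15. node 1  ⊔preds=⊤  new=⊤  stable
  step 16. node 3  ⊔preds=⊤  new=⊤  stable
  step 17. node 7  ⊔preds=⊤  new=⊤  stable

Least fixpoint reached:
  node 0: ⊤
  node 1: ⊤
  node 2: ⊤
  node 3: ⊤
  node 4: ⊤
  node 5: ⊤
  node 6: ⊤
  node 7: ⊤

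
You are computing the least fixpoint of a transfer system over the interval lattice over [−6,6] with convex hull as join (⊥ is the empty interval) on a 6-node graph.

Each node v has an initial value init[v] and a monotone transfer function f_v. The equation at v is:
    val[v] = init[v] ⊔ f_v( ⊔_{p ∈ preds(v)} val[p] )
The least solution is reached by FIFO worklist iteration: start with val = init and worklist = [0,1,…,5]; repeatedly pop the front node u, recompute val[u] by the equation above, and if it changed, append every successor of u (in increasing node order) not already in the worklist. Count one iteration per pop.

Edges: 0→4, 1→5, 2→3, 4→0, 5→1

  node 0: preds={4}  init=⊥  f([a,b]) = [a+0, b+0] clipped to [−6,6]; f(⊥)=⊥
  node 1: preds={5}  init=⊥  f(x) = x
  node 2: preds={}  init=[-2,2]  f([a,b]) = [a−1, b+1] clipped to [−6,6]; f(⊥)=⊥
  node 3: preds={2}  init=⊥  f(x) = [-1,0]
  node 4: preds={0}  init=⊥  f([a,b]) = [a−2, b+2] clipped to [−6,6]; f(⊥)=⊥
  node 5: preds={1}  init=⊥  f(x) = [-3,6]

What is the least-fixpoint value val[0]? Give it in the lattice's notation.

⊥

Trace (8 dequeues):
  [1] u=0 | in ⊥ | out ⊥ | ==
  [2] u=1 | in ⊥ | out ⊥ | ==
  [3] u=2 | in ⊥ | out [-2,2] | ==
  [4] u=3 | in [-2,2] | out [-1,0] | prev ⊥ | push {}
  [5] u=4 | in ⊥ | out ⊥ | ==
  [6] u=5 | in ⊥ | out [-3,6] | prev ⊥ | push {1}
  [7] u=1 | in [-3,6] | out [-3,6] | prev ⊥ | push {5}
  [8] u=5 | in [-3,6] | out [-3,6] | ==

Converged values:
  [0] ⊥
  [1] [-3,6]
  [2] [-2,2]
  [3] [-1,0]
  [4] ⊥
  [5] [-3,6]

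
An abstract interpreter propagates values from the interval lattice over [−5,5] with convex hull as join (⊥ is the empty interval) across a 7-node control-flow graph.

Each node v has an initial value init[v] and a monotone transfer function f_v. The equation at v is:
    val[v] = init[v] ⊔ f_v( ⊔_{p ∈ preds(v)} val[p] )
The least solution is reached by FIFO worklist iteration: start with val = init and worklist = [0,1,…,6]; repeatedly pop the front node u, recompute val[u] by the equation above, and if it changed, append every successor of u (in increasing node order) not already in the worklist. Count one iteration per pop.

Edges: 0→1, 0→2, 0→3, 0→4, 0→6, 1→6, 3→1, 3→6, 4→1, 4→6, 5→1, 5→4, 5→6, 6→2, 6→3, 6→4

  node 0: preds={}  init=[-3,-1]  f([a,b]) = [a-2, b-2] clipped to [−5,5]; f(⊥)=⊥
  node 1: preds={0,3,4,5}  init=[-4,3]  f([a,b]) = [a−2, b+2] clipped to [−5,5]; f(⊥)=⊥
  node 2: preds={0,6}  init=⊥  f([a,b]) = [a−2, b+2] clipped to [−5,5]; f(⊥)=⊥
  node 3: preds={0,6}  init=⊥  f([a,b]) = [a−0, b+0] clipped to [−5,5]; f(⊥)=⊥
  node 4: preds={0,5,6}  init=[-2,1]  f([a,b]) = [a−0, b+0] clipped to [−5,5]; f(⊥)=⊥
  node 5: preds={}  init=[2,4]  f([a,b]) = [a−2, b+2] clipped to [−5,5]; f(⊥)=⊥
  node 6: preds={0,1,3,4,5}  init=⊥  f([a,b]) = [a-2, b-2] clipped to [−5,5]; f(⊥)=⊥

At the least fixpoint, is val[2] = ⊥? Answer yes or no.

Worklist (13 pops):
  #1 pop 0: in=⊥ → [-3,-1] (no change)
  #2 pop 1: in=[-3,4] → [-5,5] (was [-4,3]); enqueue []
  #3 pop 2: in=[-3,-1] → [-5,1] (was ⊥); enqueue []
  #4 pop 3: in=[-3,-1] → [-3,-1] (was ⊥); enqueue [1]
  #5 pop 4: in=[-3,4] → [-3,4] (was [-2,1]); enqueue []
  #6 pop 5: in=⊥ → [2,4] (no change)
  #7 pop 6: in=[-5,5] → [-5,3] (was ⊥); enqueue [2,3,4]
  #8 pop 1: in=[-3,4] → [-5,5] (no change)
  #9 pop 2: in=[-5,3] → [-5,5] (was [-5,1]); enqueue []
  #10 pop 3: in=[-5,3] → [-5,3] (was [-3,-1]); enqueue [1,6]
  #11 pop 4: in=[-5,4] → [-5,4] (was [-3,4]); enqueue []
  #12 pop 1: in=[-5,4] → [-5,5] (no change)
  #13 pop 6: in=[-5,5] → [-5,3] (no change)

Fixpoint:
  val[0] = [-3,-1]
  val[1] = [-5,5]
  val[2] = [-5,5]
  val[3] = [-5,3]
  val[4] = [-5,4]
  val[5] = [2,4]
  val[6] = [-5,3]

no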